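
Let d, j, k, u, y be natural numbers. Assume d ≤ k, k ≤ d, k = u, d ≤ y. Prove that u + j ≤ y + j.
Because d ≤ k and k ≤ d, d = k. Since k = u, d = u. d ≤ y, so u ≤ y. Then u + j ≤ y + j.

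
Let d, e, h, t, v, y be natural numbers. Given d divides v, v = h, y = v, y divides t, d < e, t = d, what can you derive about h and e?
h < e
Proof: y = v and y divides t, therefore v divides t. Since t = d, v divides d. d divides v, so d = v. d < e, so v < e. Since v = h, h < e.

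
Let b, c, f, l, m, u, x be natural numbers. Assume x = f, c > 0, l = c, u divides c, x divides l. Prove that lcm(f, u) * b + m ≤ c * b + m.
x = f and x divides l, therefore f divides l. From l = c, f divides c. Since u divides c, lcm(f, u) divides c. c > 0, so lcm(f, u) ≤ c. By multiplying by a non-negative, lcm(f, u) * b ≤ c * b. Then lcm(f, u) * b + m ≤ c * b + m.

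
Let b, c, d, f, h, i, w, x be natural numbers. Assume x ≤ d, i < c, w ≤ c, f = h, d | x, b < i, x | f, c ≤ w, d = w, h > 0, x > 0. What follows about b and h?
b < h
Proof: b < i and i < c, hence b < c. Since w ≤ c and c ≤ w, w = c. d | x and x > 0, therefore d ≤ x. x ≤ d, so x = d. Because d = w, x = w. Since x | f, w | f. f = h, so w | h. Since w = c, c | h. h > 0, so c ≤ h. b < c, so b < h.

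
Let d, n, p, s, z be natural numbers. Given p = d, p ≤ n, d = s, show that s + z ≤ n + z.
Since p = d and p ≤ n, d ≤ n. Because d = s, s ≤ n. Then s + z ≤ n + z.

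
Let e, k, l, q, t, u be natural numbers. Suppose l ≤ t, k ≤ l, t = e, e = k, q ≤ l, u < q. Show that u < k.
From t = e and e = k, t = k. Since l ≤ t, l ≤ k. k ≤ l, so l = k. u < q and q ≤ l, therefore u < l. Since l = k, u < k.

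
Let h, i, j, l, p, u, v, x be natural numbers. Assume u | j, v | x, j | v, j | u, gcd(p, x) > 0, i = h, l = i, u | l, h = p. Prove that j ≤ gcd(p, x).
l = i and i = h, hence l = h. Because h = p, l = p. u | j and j | u, so u = j. Since u | l, j | l. Because l = p, j | p. j | v and v | x, therefore j | x. j | p, so j | gcd(p, x). gcd(p, x) > 0, so j ≤ gcd(p, x).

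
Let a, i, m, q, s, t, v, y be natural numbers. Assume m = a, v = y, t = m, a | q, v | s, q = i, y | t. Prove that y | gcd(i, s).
Because t = m and m = a, t = a. y | t, so y | a. From q = i and a | q, a | i. Since y | a, y | i. v = y and v | s, hence y | s. y | i, so y | gcd(i, s).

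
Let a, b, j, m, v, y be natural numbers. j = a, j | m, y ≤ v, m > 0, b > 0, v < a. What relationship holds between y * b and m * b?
y * b < m * b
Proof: y ≤ v and v < a, thus y < a. From j | m and m > 0, j ≤ m. Because j = a, a ≤ m. y < a, so y < m. b > 0, so y * b < m * b.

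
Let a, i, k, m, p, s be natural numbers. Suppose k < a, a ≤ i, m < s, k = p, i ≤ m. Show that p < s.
Since k < a and a ≤ i, k < i. Since i ≤ m and m < s, i < s. Since k < i, k < s. Since k = p, p < s.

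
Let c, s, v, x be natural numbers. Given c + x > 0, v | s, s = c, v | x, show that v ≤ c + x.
s = c and v | s, so v | c. Since v | x, v | c + x. c + x > 0, so v ≤ c + x.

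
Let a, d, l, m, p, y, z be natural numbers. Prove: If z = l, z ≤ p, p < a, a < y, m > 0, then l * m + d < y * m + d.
z ≤ p and p < a, thus z < a. a < y, so z < y. z = l, so l < y. Since m > 0, by multiplying by a positive, l * m < y * m. Then l * m + d < y * m + d.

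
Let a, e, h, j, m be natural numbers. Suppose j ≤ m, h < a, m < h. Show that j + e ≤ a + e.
Since j ≤ m and m < h, j < h. Since h < a, j < a. Then j + e < a + e. Then j + e ≤ a + e.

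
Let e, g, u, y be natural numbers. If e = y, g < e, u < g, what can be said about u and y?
u < y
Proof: e = y and g < e, thus g < y. u < g, so u < y.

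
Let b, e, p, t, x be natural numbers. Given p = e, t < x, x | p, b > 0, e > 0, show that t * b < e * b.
Because p = e and x | p, x | e. Since e > 0, x ≤ e. Because t < x, t < e. Because b > 0, t * b < e * b.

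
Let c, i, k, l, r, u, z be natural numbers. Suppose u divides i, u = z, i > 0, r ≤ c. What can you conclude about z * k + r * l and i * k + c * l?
z * k + r * l ≤ i * k + c * l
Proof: Since u divides i and i > 0, u ≤ i. From u = z, z ≤ i. By multiplying by a non-negative, z * k ≤ i * k. Since r ≤ c, by multiplying by a non-negative, r * l ≤ c * l. Since z * k ≤ i * k, z * k + r * l ≤ i * k + c * l.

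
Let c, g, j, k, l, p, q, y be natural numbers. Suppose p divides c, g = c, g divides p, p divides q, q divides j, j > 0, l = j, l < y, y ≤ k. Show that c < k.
Since g = c and g divides p, c divides p. Since p divides c, p = c. p divides q and q divides j, therefore p divides j. Since j > 0, p ≤ j. Because l = j and l < y, j < y. p ≤ j, so p < y. y ≤ k, so p < k. p = c, so c < k.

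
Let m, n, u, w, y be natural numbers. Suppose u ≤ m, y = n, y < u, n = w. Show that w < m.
Since y = n and n = w, y = w. Because y < u and u ≤ m, y < m. y = w, so w < m.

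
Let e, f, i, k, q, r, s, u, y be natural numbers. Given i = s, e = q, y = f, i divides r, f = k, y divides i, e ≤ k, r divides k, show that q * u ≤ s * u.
Since y = f and f = k, y = k. y divides i, so k divides i. From i divides r and r divides k, i divides k. k divides i, so k = i. Since i = s, k = s. e = q and e ≤ k, hence q ≤ k. k = s, so q ≤ s. By multiplying by a non-negative, q * u ≤ s * u.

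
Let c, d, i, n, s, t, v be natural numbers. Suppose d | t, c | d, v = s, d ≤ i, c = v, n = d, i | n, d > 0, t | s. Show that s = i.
c = v and c | d, hence v | d. v = s, so s | d. Because d | t and t | s, d | s. s | d, so s = d. Because n = d and i | n, i | d. Since d > 0, i ≤ d. Since d ≤ i, d = i. s = d, so s = i.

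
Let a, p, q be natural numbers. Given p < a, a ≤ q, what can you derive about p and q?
p < q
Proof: p < a and a ≤ q. By transitivity, p < q.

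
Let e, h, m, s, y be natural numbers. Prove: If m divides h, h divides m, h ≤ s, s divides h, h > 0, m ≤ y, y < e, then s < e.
From m divides h and h divides m, m = h. From s divides h and h > 0, s ≤ h. Since h ≤ s, h = s. m = h, so m = s. m ≤ y and y < e, so m < e. Since m = s, s < e.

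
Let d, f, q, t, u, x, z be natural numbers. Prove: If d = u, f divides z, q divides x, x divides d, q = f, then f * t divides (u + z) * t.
q = f and q divides x, thus f divides x. Since d = u and x divides d, x divides u. f divides x, so f divides u. Since f divides z, f divides u + z. Then f * t divides (u + z) * t.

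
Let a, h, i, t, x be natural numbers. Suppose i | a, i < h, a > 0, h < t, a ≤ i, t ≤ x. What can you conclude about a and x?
a < x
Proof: From i | a and a > 0, i ≤ a. Because a ≤ i, i = a. From h < t and t ≤ x, h < x. Since i < h, i < x. i = a, so a < x.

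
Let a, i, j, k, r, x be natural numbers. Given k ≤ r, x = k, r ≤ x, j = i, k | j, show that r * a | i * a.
From x = k and r ≤ x, r ≤ k. From k ≤ r, k = r. j = i and k | j, so k | i. From k = r, r | i. Then r * a | i * a.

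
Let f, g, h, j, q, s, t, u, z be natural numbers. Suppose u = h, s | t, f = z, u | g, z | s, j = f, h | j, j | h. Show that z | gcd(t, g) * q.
Because z | s and s | t, z | t. Since j = f and f = z, j = z. h | j and j | h, so h = j. u = h and u | g, thus h | g. Since h = j, j | g. Because j = z, z | g. z | t, so z | gcd(t, g). Then z | gcd(t, g) * q.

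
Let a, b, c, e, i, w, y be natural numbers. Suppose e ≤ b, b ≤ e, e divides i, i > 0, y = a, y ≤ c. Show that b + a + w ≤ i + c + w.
Because e ≤ b and b ≤ e, e = b. Because e divides i and i > 0, e ≤ i. Because e = b, b ≤ i. Because y = a and y ≤ c, a ≤ c. Then a + w ≤ c + w. Since b ≤ i, b + a + w ≤ i + c + w.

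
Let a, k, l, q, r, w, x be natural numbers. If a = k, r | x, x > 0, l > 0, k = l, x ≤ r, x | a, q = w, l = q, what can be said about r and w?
r ≤ w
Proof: r | x and x > 0, therefore r ≤ x. Since x ≤ r, x = r. Since l = q and q = w, l = w. a = k and k = l, hence a = l. x | a, so x | l. l > 0, so x ≤ l. Since l = w, x ≤ w. Since x = r, r ≤ w.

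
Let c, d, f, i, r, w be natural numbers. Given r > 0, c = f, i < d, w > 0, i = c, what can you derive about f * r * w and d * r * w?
f * r * w < d * r * w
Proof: Because i = c and c = f, i = f. i < d, so f < d. r > 0, so f * r < d * r. w > 0, so f * r * w < d * r * w.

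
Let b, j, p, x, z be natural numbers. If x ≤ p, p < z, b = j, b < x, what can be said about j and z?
j < z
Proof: Since b < x and x ≤ p, b < p. p < z, so b < z. Since b = j, j < z.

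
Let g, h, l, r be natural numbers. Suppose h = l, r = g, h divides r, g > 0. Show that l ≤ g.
r = g and h divides r, so h divides g. Since h = l, l divides g. g > 0, so l ≤ g.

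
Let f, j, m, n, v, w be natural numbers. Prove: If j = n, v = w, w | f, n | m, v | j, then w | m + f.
Since j = n and v | j, v | n. Since v = w, w | n. Since n | m, w | m. Since w | f, w | m + f.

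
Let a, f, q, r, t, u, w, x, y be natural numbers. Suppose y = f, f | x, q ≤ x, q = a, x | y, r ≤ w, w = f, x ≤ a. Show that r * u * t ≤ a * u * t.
y = f and x | y, thus x | f. Since f | x, f = x. Since w = f, w = x. From q = a and q ≤ x, a ≤ x. Since x ≤ a, x = a. w = x, so w = a. Since r ≤ w, r ≤ a. Then r * u ≤ a * u. Then r * u * t ≤ a * u * t.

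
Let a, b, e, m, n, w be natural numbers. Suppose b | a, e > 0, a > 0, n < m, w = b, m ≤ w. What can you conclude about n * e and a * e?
n * e < a * e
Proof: w = b and m ≤ w, therefore m ≤ b. Because b | a and a > 0, b ≤ a. Since m ≤ b, m ≤ a. Because n < m, n < a. From e > 0, n * e < a * e.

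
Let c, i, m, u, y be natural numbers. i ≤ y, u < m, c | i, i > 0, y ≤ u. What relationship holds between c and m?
c < m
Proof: c | i and i > 0, thus c ≤ i. Because i ≤ y and y ≤ u, i ≤ u. From u < m, i < m. Since c ≤ i, c < m.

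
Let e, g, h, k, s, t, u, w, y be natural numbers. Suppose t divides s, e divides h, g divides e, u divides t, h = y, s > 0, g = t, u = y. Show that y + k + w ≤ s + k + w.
From g divides e and e divides h, g divides h. Since g = t, t divides h. Since h = y, t divides y. Since u = y and u divides t, y divides t. Because t divides y, t = y. t divides s and s > 0, thus t ≤ s. Since t = y, y ≤ s. Then y + k ≤ s + k. Then y + k + w ≤ s + k + w.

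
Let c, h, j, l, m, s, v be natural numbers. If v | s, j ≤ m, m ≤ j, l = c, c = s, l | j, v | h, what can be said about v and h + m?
v | h + m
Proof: From j ≤ m and m ≤ j, j = m. l = c and c = s, thus l = s. Since l | j, s | j. j = m, so s | m. Since v | s, v | m. Since v | h, v | h + m.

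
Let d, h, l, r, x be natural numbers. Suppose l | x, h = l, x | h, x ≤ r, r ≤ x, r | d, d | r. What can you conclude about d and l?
d = l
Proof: h = l and x | h, thus x | l. Since l | x, l = x. x ≤ r and r ≤ x, so x = r. l = x, so l = r. r | d and d | r, so r = d. l = r, so l = d. Then d = l.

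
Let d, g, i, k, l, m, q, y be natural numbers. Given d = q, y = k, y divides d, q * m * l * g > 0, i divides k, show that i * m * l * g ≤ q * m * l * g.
From d = q and y divides d, y divides q. Because y = k, k divides q. From i divides k, i divides q. Then i * m divides q * m. Then i * m * l divides q * m * l. Then i * m * l * g divides q * m * l * g. Since q * m * l * g > 0, i * m * l * g ≤ q * m * l * g.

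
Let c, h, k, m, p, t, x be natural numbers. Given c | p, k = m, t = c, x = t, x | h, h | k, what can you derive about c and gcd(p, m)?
c | gcd(p, m)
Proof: x = t and x | h, thus t | h. Since h | k, t | k. Since t = c, c | k. Since k = m, c | m. c | p, so c | gcd(p, m).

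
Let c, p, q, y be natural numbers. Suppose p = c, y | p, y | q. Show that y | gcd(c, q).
p = c and y | p, hence y | c. Since y | q, y | gcd(c, q).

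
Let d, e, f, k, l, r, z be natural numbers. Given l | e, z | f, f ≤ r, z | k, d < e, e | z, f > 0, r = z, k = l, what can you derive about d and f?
d < f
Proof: k = l and z | k, thus z | l. l | e, so z | e. e | z, so e = z. Since z | f and f > 0, z ≤ f. r = z and f ≤ r, so f ≤ z. Since z ≤ f, z = f. e = z, so e = f. Since d < e, d < f.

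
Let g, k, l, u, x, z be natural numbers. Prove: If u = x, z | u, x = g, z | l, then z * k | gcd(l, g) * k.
u = x and x = g, thus u = g. z | u, so z | g. Since z | l, z | gcd(l, g). Then z * k | gcd(l, g) * k.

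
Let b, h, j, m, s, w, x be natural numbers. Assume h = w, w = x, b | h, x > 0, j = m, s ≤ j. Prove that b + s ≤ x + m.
h = w and w = x, hence h = x. b | h, so b | x. x > 0, so b ≤ x. j = m and s ≤ j, so s ≤ m. Because b ≤ x, b + s ≤ x + m.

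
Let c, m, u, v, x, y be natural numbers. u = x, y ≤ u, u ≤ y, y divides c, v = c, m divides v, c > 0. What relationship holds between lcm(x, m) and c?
lcm(x, m) ≤ c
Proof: From y ≤ u and u ≤ y, y = u. y divides c, so u divides c. Since u = x, x divides c. Because v = c and m divides v, m divides c. Since x divides c, lcm(x, m) divides c. c > 0, so lcm(x, m) ≤ c.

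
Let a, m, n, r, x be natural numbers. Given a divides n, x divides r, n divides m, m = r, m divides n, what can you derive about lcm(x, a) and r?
lcm(x, a) divides r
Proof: n divides m and m divides n, therefore n = m. m = r, so n = r. a divides n, so a divides r. Since x divides r, lcm(x, a) divides r.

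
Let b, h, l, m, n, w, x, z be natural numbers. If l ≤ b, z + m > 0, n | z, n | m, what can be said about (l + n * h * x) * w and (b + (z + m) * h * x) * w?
(l + n * h * x) * w ≤ (b + (z + m) * h * x) * w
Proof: n | z and n | m, so n | z + m. z + m > 0, so n ≤ z + m. Then n * h ≤ (z + m) * h. Then n * h * x ≤ (z + m) * h * x. From l ≤ b, l + n * h * x ≤ b + (z + m) * h * x. Then (l + n * h * x) * w ≤ (b + (z + m) * h * x) * w.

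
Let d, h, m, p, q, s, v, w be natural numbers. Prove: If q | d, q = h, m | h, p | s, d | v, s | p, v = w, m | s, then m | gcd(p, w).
s | p and p | s, thus s = p. m | s, so m | p. From q = h and q | d, h | d. m | h, so m | d. Because v = w and d | v, d | w. From m | d, m | w. Since m | p, m | gcd(p, w).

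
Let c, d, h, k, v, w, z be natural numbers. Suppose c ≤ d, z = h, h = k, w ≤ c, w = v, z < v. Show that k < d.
z = h and z < v, thus h < v. w ≤ c and c ≤ d, therefore w ≤ d. w = v, so v ≤ d. h < v, so h < d. h = k, so k < d.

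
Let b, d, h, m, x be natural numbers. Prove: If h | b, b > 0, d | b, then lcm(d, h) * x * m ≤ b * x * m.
Because d | b and h | b, lcm(d, h) | b. Since b > 0, lcm(d, h) ≤ b. Then lcm(d, h) * x ≤ b * x. Then lcm(d, h) * x * m ≤ b * x * m.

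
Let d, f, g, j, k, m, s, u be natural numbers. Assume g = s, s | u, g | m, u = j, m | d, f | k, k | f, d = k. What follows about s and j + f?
s | j + f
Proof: u = j and s | u, so s | j. k | f and f | k, thus k = f. Since d = k, d = f. g | m and m | d, thus g | d. d = f, so g | f. Since g = s, s | f. Since s | j, s | j + f.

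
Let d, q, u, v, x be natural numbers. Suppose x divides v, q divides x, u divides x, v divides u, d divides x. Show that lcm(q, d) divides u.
x divides v and v divides u, therefore x divides u. Since u divides x, x = u. q divides x and d divides x, hence lcm(q, d) divides x. Because x = u, lcm(q, d) divides u.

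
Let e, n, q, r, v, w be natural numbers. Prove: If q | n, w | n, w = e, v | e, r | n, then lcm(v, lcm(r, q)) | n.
From w = e and w | n, e | n. Since v | e, v | n. r | n and q | n, thus lcm(r, q) | n. v | n, so lcm(v, lcm(r, q)) | n.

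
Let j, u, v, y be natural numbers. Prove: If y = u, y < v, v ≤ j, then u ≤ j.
y = u and y < v, so u < v. v ≤ j, so u < j. Then u ≤ j.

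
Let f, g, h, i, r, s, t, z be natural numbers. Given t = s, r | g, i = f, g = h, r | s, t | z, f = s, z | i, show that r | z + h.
t = s and t | z, so s | z. Since i = f and f = s, i = s. Since z | i, z | s. s | z, so s = z. Since r | s, r | z. From g = h and r | g, r | h. Since r | z, r | z + h.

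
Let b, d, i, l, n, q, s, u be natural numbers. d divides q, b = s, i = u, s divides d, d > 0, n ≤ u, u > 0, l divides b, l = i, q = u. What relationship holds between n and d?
n ≤ d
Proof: Because b = s and l divides b, l divides s. Since l = i, i divides s. Since i = u, u divides s. Since s divides d, u divides d. d > 0, so u ≤ d. Since q = u and d divides q, d divides u. Since u > 0, d ≤ u. u ≤ d, so u = d. n ≤ u, so n ≤ d.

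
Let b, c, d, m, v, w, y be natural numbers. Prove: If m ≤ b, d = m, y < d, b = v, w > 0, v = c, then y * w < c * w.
Because d = m and y < d, y < m. b = v and v = c, thus b = c. m ≤ b, so m ≤ c. y < m, so y < c. Because w > 0, y * w < c * w.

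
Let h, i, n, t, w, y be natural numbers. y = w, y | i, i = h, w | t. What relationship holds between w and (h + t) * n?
w | (h + t) * n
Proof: From y = w and y | i, w | i. Because i = h, w | h. w | t, so w | h + t. Then w | (h + t) * n.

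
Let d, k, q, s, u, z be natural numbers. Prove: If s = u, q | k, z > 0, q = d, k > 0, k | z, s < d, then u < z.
Since s = u and s < d, u < d. From q = d and q | k, d | k. k > 0, so d ≤ k. u < d, so u < k. k | z and z > 0, therefore k ≤ z. u < k, so u < z.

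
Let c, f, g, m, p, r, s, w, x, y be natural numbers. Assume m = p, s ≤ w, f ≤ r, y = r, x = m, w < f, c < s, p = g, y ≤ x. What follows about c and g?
c < g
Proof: m = p and p = g, so m = g. Because s ≤ w and w < f, s < f. Since c < s, c < f. x = m and y ≤ x, thus y ≤ m. Since y = r, r ≤ m. Since f ≤ r, f ≤ m. From c < f, c < m. Because m = g, c < g.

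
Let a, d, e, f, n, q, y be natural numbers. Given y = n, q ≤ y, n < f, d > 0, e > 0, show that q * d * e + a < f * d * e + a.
y = n and q ≤ y, thus q ≤ n. Since n < f, q < f. d > 0, so q * d < f * d. e > 0, so q * d * e < f * d * e. Then q * d * e + a < f * d * e + a.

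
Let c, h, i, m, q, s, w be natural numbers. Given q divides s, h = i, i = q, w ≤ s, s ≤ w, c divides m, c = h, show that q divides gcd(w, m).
Because s ≤ w and w ≤ s, s = w. Since q divides s, q divides w. From c = h and h = i, c = i. From i = q, c = q. Since c divides m, q divides m. q divides w, so q divides gcd(w, m).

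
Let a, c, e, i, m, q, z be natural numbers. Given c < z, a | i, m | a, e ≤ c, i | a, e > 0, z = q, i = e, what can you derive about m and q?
m < q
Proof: Because a | i and i | a, a = i. i = e, so a = e. Since m | a, m | e. e > 0, so m ≤ e. e ≤ c and c < z, therefore e < z. Because z = q, e < q. Since m ≤ e, m < q.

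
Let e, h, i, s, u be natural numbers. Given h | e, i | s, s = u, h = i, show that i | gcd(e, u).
h = i and h | e, thus i | e. s = u and i | s, therefore i | u. Since i | e, i | gcd(e, u).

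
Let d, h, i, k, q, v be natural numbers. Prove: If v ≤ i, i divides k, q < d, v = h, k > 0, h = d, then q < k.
v = h and h = d, hence v = d. From i divides k and k > 0, i ≤ k. Since v ≤ i, v ≤ k. v = d, so d ≤ k. Since q < d, q < k.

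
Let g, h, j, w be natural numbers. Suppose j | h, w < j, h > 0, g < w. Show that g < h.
From g < w and w < j, g < j. From j | h and h > 0, j ≤ h. g < j, so g < h.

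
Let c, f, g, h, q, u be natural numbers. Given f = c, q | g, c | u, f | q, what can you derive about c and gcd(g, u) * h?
c | gcd(g, u) * h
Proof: From f | q and q | g, f | g. f = c, so c | g. Since c | u, c | gcd(g, u). Then c | gcd(g, u) * h.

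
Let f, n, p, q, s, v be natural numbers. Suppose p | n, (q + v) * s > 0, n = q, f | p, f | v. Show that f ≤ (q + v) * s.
f | p and p | n, thus f | n. Since n = q, f | q. Since f | v, f | q + v. Then f | (q + v) * s. Since (q + v) * s > 0, f ≤ (q + v) * s.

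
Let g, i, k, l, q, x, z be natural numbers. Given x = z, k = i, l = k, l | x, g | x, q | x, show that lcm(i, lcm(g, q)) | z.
l = k and l | x, thus k | x. Since k = i, i | x. g | x and q | x, thus lcm(g, q) | x. Since i | x, lcm(i, lcm(g, q)) | x. Since x = z, lcm(i, lcm(g, q)) | z.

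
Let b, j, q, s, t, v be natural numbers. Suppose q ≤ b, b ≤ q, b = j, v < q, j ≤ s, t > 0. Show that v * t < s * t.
q ≤ b and b ≤ q, so q = b. From b = j, q = j. v < q, so v < j. j ≤ s, so v < s. t > 0, so v * t < s * t.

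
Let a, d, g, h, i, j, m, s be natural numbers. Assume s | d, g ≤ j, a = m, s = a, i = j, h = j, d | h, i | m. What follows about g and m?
g ≤ m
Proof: i = j and i | m, hence j | m. s | d and d | h, hence s | h. Since s = a, a | h. Since a = m, m | h. h = j, so m | j. j | m, so j = m. Since g ≤ j, g ≤ m.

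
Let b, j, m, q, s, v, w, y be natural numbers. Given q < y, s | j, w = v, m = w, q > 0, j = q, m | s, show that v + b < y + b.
m = w and w = v, therefore m = v. Since m | s, v | s. j = q and s | j, hence s | q. Since v | s, v | q. Since q > 0, v ≤ q. q < y, so v < y. Then v + b < y + b.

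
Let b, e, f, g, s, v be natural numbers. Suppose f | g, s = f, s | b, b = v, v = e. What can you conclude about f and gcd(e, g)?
f | gcd(e, g)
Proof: Because b = v and s | b, s | v. Since s = f, f | v. v = e, so f | e. f | g, so f | gcd(e, g).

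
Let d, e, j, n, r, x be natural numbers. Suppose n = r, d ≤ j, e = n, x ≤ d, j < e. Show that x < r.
x ≤ d and d ≤ j, so x ≤ j. e = n and n = r, so e = r. j < e, so j < r. x ≤ j, so x < r.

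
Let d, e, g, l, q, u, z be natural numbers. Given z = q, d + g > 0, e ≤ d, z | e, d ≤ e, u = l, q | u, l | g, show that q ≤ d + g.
From e ≤ d and d ≤ e, e = d. Since z | e, z | d. Since z = q, q | d. u = l and q | u, hence q | l. Since l | g, q | g. q | d, so q | d + g. Since d + g > 0, q ≤ d + g.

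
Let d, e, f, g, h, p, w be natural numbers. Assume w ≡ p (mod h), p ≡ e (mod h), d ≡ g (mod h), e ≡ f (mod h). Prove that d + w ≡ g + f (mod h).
Since w ≡ p (mod h) and p ≡ e (mod h), w ≡ e (mod h). From e ≡ f (mod h), w ≡ f (mod h). d ≡ g (mod h), so d + w ≡ g + f (mod h).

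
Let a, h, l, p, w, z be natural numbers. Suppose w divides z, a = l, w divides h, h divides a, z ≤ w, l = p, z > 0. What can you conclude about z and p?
z divides p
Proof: Since w divides z and z > 0, w ≤ z. Since z ≤ w, w = z. Since w divides h, z divides h. a = l and l = p, hence a = p. From h divides a, h divides p. z divides h, so z divides p.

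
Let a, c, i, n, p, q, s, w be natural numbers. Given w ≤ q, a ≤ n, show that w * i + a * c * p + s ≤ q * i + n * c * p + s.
From w ≤ q, by multiplying by a non-negative, w * i ≤ q * i. a ≤ n. By multiplying by a non-negative, a * c ≤ n * c. By multiplying by a non-negative, a * c * p ≤ n * c * p. Then a * c * p + s ≤ n * c * p + s. Since w * i ≤ q * i, w * i + a * c * p + s ≤ q * i + n * c * p + s.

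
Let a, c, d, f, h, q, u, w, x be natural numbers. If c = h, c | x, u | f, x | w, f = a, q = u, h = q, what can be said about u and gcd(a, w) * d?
u | gcd(a, w) * d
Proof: f = a and u | f, thus u | a. c = h and h = q, hence c = q. c | x, so q | x. q = u, so u | x. x | w, so u | w. Because u | a, u | gcd(a, w). Then u | gcd(a, w) * d.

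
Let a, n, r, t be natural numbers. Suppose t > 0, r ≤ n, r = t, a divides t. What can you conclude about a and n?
a ≤ n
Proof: a divides t and t > 0, so a ≤ t. r = t and r ≤ n, so t ≤ n. a ≤ t, so a ≤ n.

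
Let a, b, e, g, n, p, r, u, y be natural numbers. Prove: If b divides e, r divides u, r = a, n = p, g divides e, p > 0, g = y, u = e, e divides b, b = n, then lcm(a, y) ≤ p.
e divides b and b divides e, therefore e = b. b = n, so e = n. Since n = p, e = p. Because u = e and r divides u, r divides e. Since r = a, a divides e. g = y and g divides e, thus y divides e. Since a divides e, lcm(a, y) divides e. Since e = p, lcm(a, y) divides p. Since p > 0, lcm(a, y) ≤ p.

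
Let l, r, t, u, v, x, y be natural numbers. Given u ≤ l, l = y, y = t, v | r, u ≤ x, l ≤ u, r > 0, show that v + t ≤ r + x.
Because v | r and r > 0, v ≤ r. u ≤ l and l ≤ u, so u = l. Since l = y, u = y. Since y = t, u = t. From u ≤ x, t ≤ x. Because v ≤ r, v + t ≤ r + x.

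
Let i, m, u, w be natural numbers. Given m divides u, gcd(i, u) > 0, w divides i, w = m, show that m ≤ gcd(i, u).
From w = m and w divides i, m divides i. m divides u, so m divides gcd(i, u). Since gcd(i, u) > 0, m ≤ gcd(i, u).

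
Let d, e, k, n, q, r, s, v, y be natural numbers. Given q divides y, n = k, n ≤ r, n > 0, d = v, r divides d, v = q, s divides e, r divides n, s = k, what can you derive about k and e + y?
k divides e + y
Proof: s = k and s divides e, therefore k divides e. From r divides n and n > 0, r ≤ n. n ≤ r, so r = n. n = k, so r = k. Since d = v and r divides d, r divides v. Since v = q, r divides q. From q divides y, r divides y. Because r = k, k divides y. From k divides e, k divides e + y.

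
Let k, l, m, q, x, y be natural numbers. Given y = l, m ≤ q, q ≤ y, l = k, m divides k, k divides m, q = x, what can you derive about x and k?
x = k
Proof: m divides k and k divides m, therefore m = k. m ≤ q, so k ≤ q. Since y = l and l = k, y = k. q ≤ y, so q ≤ k. Since k ≤ q, k = q. q = x, so k = x. Then x = k.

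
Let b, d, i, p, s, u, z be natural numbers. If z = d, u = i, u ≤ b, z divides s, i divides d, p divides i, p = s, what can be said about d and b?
d ≤ b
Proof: z = d and z divides s, thus d divides s. From p = s and p divides i, s divides i. From d divides s, d divides i. i divides d, so i = d. u = i, so u = d. u ≤ b, so d ≤ b.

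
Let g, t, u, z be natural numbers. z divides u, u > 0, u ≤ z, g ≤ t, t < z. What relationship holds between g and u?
g < u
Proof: From z divides u and u > 0, z ≤ u. Since u ≤ z, z = u. From g ≤ t and t < z, g < z. z = u, so g < u.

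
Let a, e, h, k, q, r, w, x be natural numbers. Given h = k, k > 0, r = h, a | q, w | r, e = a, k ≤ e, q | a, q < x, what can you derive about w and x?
w < x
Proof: r = h and h = k, so r = k. Since w | r, w | k. k > 0, so w ≤ k. e = a and k ≤ e, therefore k ≤ a. q | a and a | q, thus q = a. Since q < x, a < x. Since k ≤ a, k < x. w ≤ k, so w < x.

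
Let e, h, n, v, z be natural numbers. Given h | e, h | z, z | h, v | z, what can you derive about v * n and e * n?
v * n | e * n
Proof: From h | z and z | h, h = z. Since h | e, z | e. Since v | z, v | e. Then v * n | e * n.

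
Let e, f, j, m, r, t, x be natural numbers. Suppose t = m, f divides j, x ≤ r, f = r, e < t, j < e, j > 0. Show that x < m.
Since f divides j and j > 0, f ≤ j. Since f = r, r ≤ j. x ≤ r, so x ≤ j. Because t = m and e < t, e < m. j < e, so j < m. Since x ≤ j, x < m.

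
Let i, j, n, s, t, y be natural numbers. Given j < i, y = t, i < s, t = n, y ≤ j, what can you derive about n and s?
n < s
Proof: Because y = t and t = n, y = n. From y ≤ j, n ≤ j. j < i, so n < i. i < s, so n < s.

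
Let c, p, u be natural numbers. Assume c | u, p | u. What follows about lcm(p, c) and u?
lcm(p, c) | u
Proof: Since p | u and c | u, because lcm divides any common multiple, lcm(p, c) | u.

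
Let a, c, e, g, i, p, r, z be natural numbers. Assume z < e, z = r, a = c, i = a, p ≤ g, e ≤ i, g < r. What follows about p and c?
p < c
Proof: i = a and a = c, thus i = c. Since z < e and e ≤ i, z < i. From z = r, r < i. g < r, so g < i. p ≤ g, so p < i. Since i = c, p < c.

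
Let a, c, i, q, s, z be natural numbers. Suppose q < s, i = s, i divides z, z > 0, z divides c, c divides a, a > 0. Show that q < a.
i divides z and z > 0, therefore i ≤ z. z divides c and c divides a, hence z divides a. Because a > 0, z ≤ a. i ≤ z, so i ≤ a. i = s, so s ≤ a. q < s, so q < a.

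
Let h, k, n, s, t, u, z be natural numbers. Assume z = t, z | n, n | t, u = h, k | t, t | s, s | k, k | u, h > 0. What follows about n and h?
n ≤ h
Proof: z = t and z | n, therefore t | n. Since n | t, t = n. t | s and s | k, hence t | k. k | t, so k = t. Since k | u, t | u. u = h, so t | h. From h > 0, t ≤ h. Since t = n, n ≤ h.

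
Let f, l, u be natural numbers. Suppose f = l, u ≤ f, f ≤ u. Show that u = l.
u ≤ f and f ≤ u, thus u = f. f = l, so u = l.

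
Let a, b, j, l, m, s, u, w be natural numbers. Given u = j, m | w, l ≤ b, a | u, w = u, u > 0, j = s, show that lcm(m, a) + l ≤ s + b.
Because u = j and j = s, u = s. w = u and m | w, hence m | u. a | u, so lcm(m, a) | u. Since u > 0, lcm(m, a) ≤ u. Since u = s, lcm(m, a) ≤ s. Since l ≤ b, lcm(m, a) + l ≤ s + b.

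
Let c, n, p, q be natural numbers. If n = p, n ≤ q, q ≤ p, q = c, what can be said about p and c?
p = c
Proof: Since n = p and n ≤ q, p ≤ q. Since q ≤ p, p = q. Since q = c, p = c.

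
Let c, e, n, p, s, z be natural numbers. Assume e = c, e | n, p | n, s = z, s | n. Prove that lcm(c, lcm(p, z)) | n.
e = c and e | n, hence c | n. Since s = z and s | n, z | n. p | n, so lcm(p, z) | n. c | n, so lcm(c, lcm(p, z)) | n.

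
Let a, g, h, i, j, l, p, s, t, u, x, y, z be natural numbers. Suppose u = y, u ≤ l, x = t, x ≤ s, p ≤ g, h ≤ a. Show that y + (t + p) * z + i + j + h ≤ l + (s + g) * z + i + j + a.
u = y and u ≤ l, hence y ≤ l. x = t and x ≤ s, therefore t ≤ s. p ≤ g, so t + p ≤ s + g. Then (t + p) * z ≤ (s + g) * z. From y ≤ l, y + (t + p) * z ≤ l + (s + g) * z. Then y + (t + p) * z + i ≤ l + (s + g) * z + i. Then y + (t + p) * z + i + j ≤ l + (s + g) * z + i + j. h ≤ a, so y + (t + p) * z + i + j + h ≤ l + (s + g) * z + i + j + a.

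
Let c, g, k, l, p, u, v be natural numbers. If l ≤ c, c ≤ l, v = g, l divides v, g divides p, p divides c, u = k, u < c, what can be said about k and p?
k < p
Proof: l ≤ c and c ≤ l, therefore l = c. v = g and l divides v, therefore l divides g. Since g divides p, l divides p. Since l = c, c divides p. Since p divides c, c = p. u = k and u < c, therefore k < c. c = p, so k < p.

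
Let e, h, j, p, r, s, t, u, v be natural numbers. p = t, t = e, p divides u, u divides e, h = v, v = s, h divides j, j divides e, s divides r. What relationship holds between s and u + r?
s divides u + r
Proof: Because p = t and t = e, p = e. p divides u, so e divides u. Since u divides e, e = u. h = v and v = s, so h = s. From h divides j and j divides e, h divides e. Since h = s, s divides e. e = u, so s divides u. s divides r, so s divides u + r.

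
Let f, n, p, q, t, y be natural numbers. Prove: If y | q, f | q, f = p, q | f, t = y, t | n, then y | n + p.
t = y and t | n, hence y | n. q | f and f | q, so q = f. Since f = p, q = p. Since y | q, y | p. y | n, so y | n + p.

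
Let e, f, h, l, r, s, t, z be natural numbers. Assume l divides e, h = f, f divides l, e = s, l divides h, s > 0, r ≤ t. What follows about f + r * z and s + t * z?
f + r * z ≤ s + t * z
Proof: Because h = f and l divides h, l divides f. Because f divides l, l = f. Since e = s and l divides e, l divides s. Because l = f, f divides s. s > 0, so f ≤ s. Since r ≤ t, by multiplying by a non-negative, r * z ≤ t * z. Since f ≤ s, f + r * z ≤ s + t * z.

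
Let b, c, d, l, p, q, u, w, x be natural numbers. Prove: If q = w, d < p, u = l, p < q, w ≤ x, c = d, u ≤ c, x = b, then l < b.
c = d and u ≤ c, so u ≤ d. From q = w and p < q, p < w. Because w ≤ x, p < x. Since d < p, d < x. u ≤ d, so u < x. x = b, so u < b. u = l, so l < b.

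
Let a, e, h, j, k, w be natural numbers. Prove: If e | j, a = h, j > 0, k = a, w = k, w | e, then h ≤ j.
w = k and k = a, hence w = a. w | e, so a | e. Since e | j, a | j. j > 0, so a ≤ j. Since a = h, h ≤ j.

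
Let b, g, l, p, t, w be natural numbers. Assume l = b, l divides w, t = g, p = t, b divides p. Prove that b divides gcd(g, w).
p = t and t = g, therefore p = g. Since b divides p, b divides g. l = b and l divides w, hence b divides w. Since b divides g, b divides gcd(g, w).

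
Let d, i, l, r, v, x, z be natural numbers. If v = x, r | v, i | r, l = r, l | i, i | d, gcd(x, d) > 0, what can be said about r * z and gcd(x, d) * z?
r * z ≤ gcd(x, d) * z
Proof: Since v = x and r | v, r | x. l = r and l | i, so r | i. i | r, so i = r. i | d, so r | d. Since r | x, r | gcd(x, d). gcd(x, d) > 0, so r ≤ gcd(x, d). Then r * z ≤ gcd(x, d) * z.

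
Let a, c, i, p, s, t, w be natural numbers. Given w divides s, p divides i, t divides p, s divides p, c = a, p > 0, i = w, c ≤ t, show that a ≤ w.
From c = a and c ≤ t, a ≤ t. i = w and p divides i, hence p divides w. w divides s and s divides p, hence w divides p. Since p divides w, p = w. From t divides p and p > 0, t ≤ p. p = w, so t ≤ w. a ≤ t, so a ≤ w.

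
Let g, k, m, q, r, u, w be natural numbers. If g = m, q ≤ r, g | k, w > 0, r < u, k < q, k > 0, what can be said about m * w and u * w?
m * w < u * w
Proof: g = m and g | k, thus m | k. Since k > 0, m ≤ k. k < q and q ≤ r, so k < r. m ≤ k, so m < r. r < u, so m < u. Since w > 0, m * w < u * w.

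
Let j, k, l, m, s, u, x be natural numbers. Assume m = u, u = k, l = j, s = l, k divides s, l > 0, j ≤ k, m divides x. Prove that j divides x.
m = u and u = k, so m = k. Since s = l and k divides s, k divides l. Since l > 0, k ≤ l. Because l = j, k ≤ j. Since j ≤ k, k = j. m = k, so m = j. m divides x, so j divides x.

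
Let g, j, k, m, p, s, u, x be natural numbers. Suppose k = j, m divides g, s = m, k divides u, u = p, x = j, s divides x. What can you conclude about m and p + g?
m divides p + g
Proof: x = j and s divides x, therefore s divides j. s = m, so m divides j. k = j and k divides u, hence j divides u. From u = p, j divides p. Since m divides j, m divides p. m divides g, so m divides p + g.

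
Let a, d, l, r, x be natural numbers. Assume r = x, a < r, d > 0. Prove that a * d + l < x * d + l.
r = x and a < r, so a < x. From d > 0, by multiplying by a positive, a * d < x * d. Then a * d + l < x * d + l.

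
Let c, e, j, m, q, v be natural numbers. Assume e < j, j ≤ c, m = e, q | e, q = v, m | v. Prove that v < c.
m = e and m | v, so e | v. q = v and q | e, thus v | e. Since e | v, e = v. Since e < j and j ≤ c, e < c. Since e = v, v < c.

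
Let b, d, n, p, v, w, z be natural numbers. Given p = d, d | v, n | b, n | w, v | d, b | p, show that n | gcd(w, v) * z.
Because d | v and v | d, d = v. p = d, so p = v. n | b and b | p, hence n | p. Since p = v, n | v. Because n | w, n | gcd(w, v). Then n | gcd(w, v) * z.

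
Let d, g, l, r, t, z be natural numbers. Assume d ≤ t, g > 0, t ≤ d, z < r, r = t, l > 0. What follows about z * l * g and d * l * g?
z * l * g < d * l * g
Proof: t ≤ d and d ≤ t, thus t = d. Because r = t and z < r, z < t. t = d, so z < d. Since l > 0, z * l < d * l. Because g > 0, z * l * g < d * l * g.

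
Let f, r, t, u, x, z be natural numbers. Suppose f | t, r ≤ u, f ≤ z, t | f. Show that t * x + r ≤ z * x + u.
f | t and t | f, so f = t. f ≤ z, so t ≤ z. Then t * x ≤ z * x. r ≤ u, so t * x + r ≤ z * x + u.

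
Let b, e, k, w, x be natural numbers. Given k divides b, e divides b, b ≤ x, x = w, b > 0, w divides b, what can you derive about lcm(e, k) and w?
lcm(e, k) divides w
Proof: x = w and b ≤ x, hence b ≤ w. w divides b and b > 0, therefore w ≤ b. Since b ≤ w, b = w. From e divides b and k divides b, lcm(e, k) divides b. b = w, so lcm(e, k) divides w.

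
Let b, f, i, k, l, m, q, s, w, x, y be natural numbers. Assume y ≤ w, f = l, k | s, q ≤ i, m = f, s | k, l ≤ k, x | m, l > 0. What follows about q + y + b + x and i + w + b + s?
q + y + b + x ≤ i + w + b + s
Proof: Because q ≤ i and y ≤ w, q + y ≤ i + w. Then q + y + b ≤ i + w + b. m = f and f = l, hence m = l. Because x | m, x | l. Since l > 0, x ≤ l. Since k | s and s | k, k = s. Since l ≤ k, l ≤ s. x ≤ l, so x ≤ s. Since q + y + b ≤ i + w + b, q + y + b + x ≤ i + w + b + s.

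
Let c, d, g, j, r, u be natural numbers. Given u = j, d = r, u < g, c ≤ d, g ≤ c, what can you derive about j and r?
j < r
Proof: u < g and g ≤ c, hence u < c. c ≤ d, so u < d. Because d = r, u < r. Since u = j, j < r.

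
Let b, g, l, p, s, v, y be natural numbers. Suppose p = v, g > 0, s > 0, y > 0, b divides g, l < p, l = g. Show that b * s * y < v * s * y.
From b divides g and g > 0, b ≤ g. l = g and l < p, therefore g < p. Since b ≤ g, b < p. p = v, so b < v. Since s > 0, by multiplying by a positive, b * s < v * s. Combining with y > 0, by multiplying by a positive, b * s * y < v * s * y.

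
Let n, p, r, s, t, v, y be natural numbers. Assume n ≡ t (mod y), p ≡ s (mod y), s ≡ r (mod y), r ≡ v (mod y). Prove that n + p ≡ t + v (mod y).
From p ≡ s (mod y) and s ≡ r (mod y), p ≡ r (mod y). r ≡ v (mod y), so p ≡ v (mod y). Since n ≡ t (mod y), n + p ≡ t + v (mod y).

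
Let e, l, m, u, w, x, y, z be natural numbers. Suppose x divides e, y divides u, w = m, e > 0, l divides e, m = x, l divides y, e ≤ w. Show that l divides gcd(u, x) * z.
l divides y and y divides u, hence l divides u. w = m and m = x, hence w = x. e ≤ w, so e ≤ x. x divides e and e > 0, hence x ≤ e. e ≤ x, so e = x. l divides e, so l divides x. l divides u, so l divides gcd(u, x). Then l divides gcd(u, x) * z.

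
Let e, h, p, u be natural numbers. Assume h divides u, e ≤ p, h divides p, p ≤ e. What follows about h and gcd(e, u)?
h divides gcd(e, u)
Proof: p ≤ e and e ≤ p, therefore p = e. h divides p, so h divides e. Since h divides u, h divides gcd(e, u).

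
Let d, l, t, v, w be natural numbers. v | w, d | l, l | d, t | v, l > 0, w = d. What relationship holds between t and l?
t ≤ l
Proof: Since d | l and l | d, d = l. Because w = d and v | w, v | d. d = l, so v | l. Since t | v, t | l. l > 0, so t ≤ l.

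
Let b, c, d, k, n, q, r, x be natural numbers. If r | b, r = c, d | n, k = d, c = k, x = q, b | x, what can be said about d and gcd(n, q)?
d | gcd(n, q)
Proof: From r = c and r | b, c | b. b | x, so c | x. Since c = k, k | x. From x = q, k | q. Since k = d, d | q. d | n, so d | gcd(n, q).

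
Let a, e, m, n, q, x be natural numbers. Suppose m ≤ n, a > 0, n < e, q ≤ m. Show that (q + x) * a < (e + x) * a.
From q ≤ m and m ≤ n, q ≤ n. n < e, so q < e. Then q + x < e + x. Because a > 0, (q + x) * a < (e + x) * a.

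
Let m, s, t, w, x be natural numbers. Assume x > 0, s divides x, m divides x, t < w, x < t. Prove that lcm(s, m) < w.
From s divides x and m divides x, lcm(s, m) divides x. x > 0, so lcm(s, m) ≤ x. x < t, so lcm(s, m) < t. t < w, so lcm(s, m) < w.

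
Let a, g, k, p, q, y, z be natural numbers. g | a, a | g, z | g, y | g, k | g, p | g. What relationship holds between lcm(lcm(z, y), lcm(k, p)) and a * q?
lcm(lcm(z, y), lcm(k, p)) | a * q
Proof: Since g | a and a | g, g = a. From z | g and y | g, lcm(z, y) | g. k | g and p | g, hence lcm(k, p) | g. lcm(z, y) | g, so lcm(lcm(z, y), lcm(k, p)) | g. g = a, so lcm(lcm(z, y), lcm(k, p)) | a. Then lcm(lcm(z, y), lcm(k, p)) | a * q.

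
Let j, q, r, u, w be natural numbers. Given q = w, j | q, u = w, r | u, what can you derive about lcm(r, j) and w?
lcm(r, j) | w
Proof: Because u = w and r | u, r | w. From q = w and j | q, j | w. Since r | w, lcm(r, j) | w.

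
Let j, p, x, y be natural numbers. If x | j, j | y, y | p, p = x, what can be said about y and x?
y = x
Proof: p = x and y | p, therefore y | x. Since x | j and j | y, x | y. Since y | x, y = x.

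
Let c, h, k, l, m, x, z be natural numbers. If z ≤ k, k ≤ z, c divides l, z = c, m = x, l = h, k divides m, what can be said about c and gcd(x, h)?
c divides gcd(x, h)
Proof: k ≤ z and z ≤ k, so k = z. From z = c, k = c. Because m = x and k divides m, k divides x. Since k = c, c divides x. l = h and c divides l, thus c divides h. Since c divides x, c divides gcd(x, h).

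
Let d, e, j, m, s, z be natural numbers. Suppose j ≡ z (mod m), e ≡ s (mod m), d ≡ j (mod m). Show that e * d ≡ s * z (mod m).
From d ≡ j (mod m) and j ≡ z (mod m), d ≡ z (mod m). Since e ≡ s (mod m), by multiplying congruences, e * d ≡ s * z (mod m).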